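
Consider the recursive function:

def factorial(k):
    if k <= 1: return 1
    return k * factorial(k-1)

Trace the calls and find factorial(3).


factorial(3)
= 3 * factorial(2)
= 3 * 2 * factorial(1)
= 3 * 2 * 1
= 6

6


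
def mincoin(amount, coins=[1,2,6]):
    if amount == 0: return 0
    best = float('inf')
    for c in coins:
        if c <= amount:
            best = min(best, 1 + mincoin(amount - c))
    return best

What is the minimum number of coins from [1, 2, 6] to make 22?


Building up with DP:
mincoin(0) = 0
mincoin(1) = min(1+mincoin(0)=1+0=1) = 1
mincoin(2) = min(1+mincoin(1)=1+1=2, 1+mincoin(0)=1+0=1) = 1
mincoin(3) = min(1+mincoin(2)=1+1=2, 1+mincoin(1)=1+1=2) = 2
mincoin(4) = min(1+mincoin(3)=1+2=3, 1+mincoin(2)=1+1=2) = 2
mincoin(5) = min(1+mincoin(4)=1+2=3, 1+mincoin(3)=1+2=3) = 3
mincoin(6) = min(1+mincoin(5)=1+3=4, 1+mincoin(4)=1+2=3, 1+mincoin(0)=1+0=1) = 1
mincoin(7) = min(1+mincoin(6)=1+1=2, 1+mincoin(5)=1+3=4, 1+mincoin(1)=1+1=2) = 2
mincoin(8) = min(1+mincoin(7)=1+2=3, 1+mincoin(6)=1+1=2, 1+mincoin(2)=1+1=2) = 2
mincoin(9) = min(1+mincoin(8)=1+2=3, 1+mincoin(7)=1+2=3, 1+mincoin(3)=1+2=3) = 3
mincoin(10) = min(1+mincoin(9)=1+3=4, 1+mincoin(8)=1+2=3, 1+mincoin(4)=1+2=3) = 3
mincoin(11) = min(1+mincoin(10)=1+3=4, 1+mincoin(9)=1+3=4, 1+mincoin(5)=1+3=4) = 4
mincoin(12) = min(1+mincoin(11)=1+4=5, 1+mincoin(10)=1+3=4, 1+mincoin(6)=1+1=2) = 2
mincoin(13) = min(1+mincoin(12)=1+2=3, 1+mincoin(11)=1+4=5, 1+mincoin(7)=1+2=3) = 3
mincoin(14) = min(1+mincoin(13)=1+3=4, 1+mincoin(12)=1+2=3, 1+mincoin(8)=1+2=3) = 3
mincoin(15) = min(1+mincoin(14)=1+3=4, 1+mincoin(13)=1+3=4, 1+mincoin(9)=1+3=4) = 4
mincoin(16) = min(1+mincoin(15)=1+4=5, 1+mincoin(14)=1+3=4, 1+mincoin(10)=1+3=4) = 4
mincoin(17) = min(1+mincoin(16)=1+4=5, 1+mincoin(15)=1+4=5, 1+mincoin(11)=1+4=5) = 5
mincoin(18) = min(1+mincoin(17)=1+5=6, 1+mincoin(16)=1+4=5, 1+mincoin(12)=1+2=3) = 3
mincoin(19) = min(1+mincoin(18)=1+3=4, 1+mincoin(17)=1+5=6, 1+mincoin(13)=1+3=4) = 4
mincoin(20) = min(1+mincoin(19)=1+4=5, 1+mincoin(18)=1+3=4, 1+mincoin(14)=1+3=4) = 4
mincoin(21) = min(1+mincoin(20)=1+4=5, 1+mincoin(19)=1+4=5, 1+mincoin(15)=1+4=5) = 5
mincoin(22) = min(1+mincoin(21)=1+5=6, 1+mincoin(20)=1+4=5, 1+mincoin(16)=1+4=5) = 5

5


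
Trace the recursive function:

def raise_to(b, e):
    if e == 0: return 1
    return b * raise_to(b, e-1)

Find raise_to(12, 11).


raise_to(12, 11)
= 12 * raise_to(12, 10)
= 12 * 12 * raise_to(12, 9)
= 12 * 12 * 12 * raise_to(12, 8)
= 12 * 12 * 12 * 12 * raise_to(12, 7)
= 12 * 12 * 12 * 12 * 12 * raise_to(12, 6)
= 12 * 12 * 12 * 12 * 12 * 12 * raise_to(12, 5)
= 12 * 12 * 12 * 12 * 12 * 12 * 12 * raise_to(12, 4)
= 12 * 12 * 12 * 12 * 12 * 12 * 12 * 12 * raise_to(12, 3)
= 12 * 12 * 12 * 12 * 12 * 12 * 12 * 12 * 12 * raise_to(12, 2)
= 12 * 12 * 12 * 12 * 12 * 12 * 12 * 12 * 12 * 12 * raise_to(12, 1)
= 12 * 12 * 12 * 12 * 12 * 12 * 12 * 12 * 12 * 12 * 12 * raise_to(12, 0)
= 12 * 12 * 12 * 12 * 12 * 12 * 12 * 12 * 12 * 12 * 12 * 1
= 743008370688

743008370688


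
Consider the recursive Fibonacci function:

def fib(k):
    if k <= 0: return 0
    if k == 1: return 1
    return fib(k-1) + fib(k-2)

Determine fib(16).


Computing fib(16) bottom-up:
fib(0) = 0
fib(1) = 1
fib(2) = fib(1) + fib(0) = 1 + 0 = 1
fib(3) = fib(2) + fib(1) = 1 + 1 = 2
fib(4) = fib(3) + fib(2) = 2 + 1 = 3
fib(5) = fib(4) + fib(3) = 3 + 2 = 5
fib(6) = fib(5) + fib(4) = 5 + 3 = 8
fib(7) = fib(6) + fib(5) = 8 + 5 = 13
fib(8) = fib(7) + fib(6) = 13 + 8 = 21
fib(9) = fib(8) + fib(7) = 21 + 13 = 34
fib(10) = fib(9) + fib(8) = 34 + 21 = 55
fib(11) = fib(10) + fib(9) = 55 + 34 = 89
fib(12) = fib(11) + fib(10) = 89 + 55 = 144
fib(13) = fib(12) + fib(11) = 144 + 89 = 233
fib(14) = fib(13) + fib(12) = 233 + 144 = 377
fib(15) = fib(14) + fib(13) = 377 + 233 = 610
fib(16) = fib(15) + fib(14) = 610 + 377 = 987

987


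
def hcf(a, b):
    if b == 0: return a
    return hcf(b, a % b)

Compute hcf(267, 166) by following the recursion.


hcf(267, 166) = hcf(166, 101)
hcf(166, 101) = hcf(101, 65)
hcf(101, 65) = hcf(65, 36)
hcf(65, 36) = hcf(36, 29)
hcf(36, 29) = hcf(29, 7)
hcf(29, 7) = hcf(7, 1)
hcf(7, 1) = hcf(1, 0)
hcf(1, 0) = 1  (base case)

1


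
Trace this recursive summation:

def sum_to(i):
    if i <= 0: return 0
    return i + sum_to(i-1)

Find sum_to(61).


sum_to(61)
= 61 + 60 + 59 + 58 + 57 + 56 + 55 + 54 + 53 + 52 + 51 + 50 + 49 + 48 + 47 + 46 + 45 + 44 + 43 + 42 + 41 + 40 + 39 + 38 + 37 + 36 + 35 + 34 + 33 + 32 + 31 + 30 + 29 + 28 + 27 + 26 + 25 + 24 + 23 + 22 + 21 + 20 + 19 + 18 + 17 + 16 + 15 + 14 + 13 + 12 + 11 + 10 + 9 + 8 + 7 + 6 + 5 + 4 + 3 + 2 + 1 + sum_to(0)
= 61 + 60 + 59 + 58 + 57 + 56 + 55 + 54 + 53 + 52 + 51 + 50 + 49 + 48 + 47 + 46 + 45 + 44 + 43 + 42 + 41 + 40 + 39 + 38 + 37 + 36 + 35 + 34 + 33 + 32 + 31 + 30 + 29 + 28 + 27 + 26 + 25 + 24 + 23 + 22 + 21 + 20 + 19 + 18 + 17 + 16 + 15 + 14 + 13 + 12 + 11 + 10 + 9 + 8 + 7 + 6 + 5 + 4 + 3 + 2 + 1 + 0
= 1891

1891


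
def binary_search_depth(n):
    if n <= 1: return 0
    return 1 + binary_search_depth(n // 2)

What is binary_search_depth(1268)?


1268 / 2 = 634
634 / 2 = 317
317 / 2 = 158
158 / 2 = 79
79 / 2 = 39
39 / 2 = 19
19 / 2 = 9
9 / 2 = 4
4 / 2 = 2
2 / 2 = 1
Reached 1 after 10 halvings

10


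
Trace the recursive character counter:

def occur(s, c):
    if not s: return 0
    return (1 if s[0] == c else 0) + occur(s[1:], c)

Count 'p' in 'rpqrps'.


s[0]='r' != 'p' -> 0
s[0]='p' == 'p' -> 1
s[0]='q' != 'p' -> 0
s[0]='r' != 'p' -> 0
s[0]='p' == 'p' -> 1
s[0]='s' != 'p' -> 0
Sum: 0 + 1 + 0 + 0 + 1 + 0 = 2

2


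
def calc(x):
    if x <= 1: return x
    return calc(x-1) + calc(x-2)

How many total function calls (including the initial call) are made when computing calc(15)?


Let C(n) = total calls for calc(n)
C(0) = 1, C(1) = 1
C(2) = 1 + C(1) + C(0) = 1 + 1 + 1 = 3
C(3) = 1 + C(2) + C(1) = 1 + 3 + 1 = 5
C(4) = 1 + C(3) + C(2) = 1 + 5 + 3 = 9
C(5) = 1 + C(4) + C(3) = 1 + 9 + 5 = 15
C(6) = 1 + C(5) + C(4) = 1 + 15 + 9 = 25
C(7) = 1 + C(6) + C(5) = 1 + 25 + 15 = 41
C(8) = 1 + C(7) + C(6) = 1 + 41 + 25 = 67
C(9) = 1 + C(8) + C(7) = 1 + 67 + 41 = 109
C(10) = 1 + C(9) + C(8) = 1 + 109 + 67 = 177
C(11) = 1 + C(10) + C(9) = 1 + 177 + 109 = 287
C(12) = 1 + C(11) + C(10) = 1 + 287 + 177 = 465
C(13) = 1 + C(12) + C(11) = 1 + 465 + 287 = 753
C(14) = 1 + C(13) + C(12) = 1 + 753 + 465 = 1219
C(15) = 1 + C(14) + C(13) = 1 + 1219 + 753 = 1973

1973


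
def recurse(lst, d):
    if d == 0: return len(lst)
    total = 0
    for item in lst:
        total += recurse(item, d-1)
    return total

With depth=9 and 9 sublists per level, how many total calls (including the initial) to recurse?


At depth 0 (root): 1 call
At depth 1: each of 1 parents calls recurse on 9 children = 9 calls
At depth 2: each of 9 parents calls recurse on 9 children = 81 calls
At depth 3: each of 81 parents calls recurse on 9 children = 729 calls
At depth 4: each of 729 parents calls recurse on 9 children = 6561 calls
At depth 5: each of 6561 parents calls recurse on 9 children = 59049 calls
At depth 6: each of 59049 parents calls recurse on 9 children = 531441 calls
At depth 7: each of 531441 parents calls recurse on 9 children = 4782969 calls
At depth 8: each of 4782969 parents calls recurse on 9 children = 43046721 calls
At depth 9: each of 43046721 parents calls recurse on 9 children = 387420489 calls
Total: 1 + 9 + 81 + 729 + 6561 + 59049 + 531441 + 4782969 + 43046721 + 387420489 = 435848050

435848050


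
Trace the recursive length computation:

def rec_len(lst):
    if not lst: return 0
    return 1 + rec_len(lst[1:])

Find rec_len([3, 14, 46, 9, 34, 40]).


rec_len([3, 14, 46, 9, 34, 40]) = 1 + rec_len([14, 46, 9, 34, 40])
rec_len([14, 46, 9, 34, 40]) = 1 + rec_len([46, 9, 34, 40])
rec_len([46, 9, 34, 40]) = 1 + rec_len([9, 34, 40])
rec_len([9, 34, 40]) = 1 + rec_len([34, 40])
rec_len([34, 40]) = 1 + rec_len([40])
rec_len([40]) = 1 + rec_len([])
rec_len([]) = 0  (base case)
Unwinding: 1 + 1 + 1 + 1 + 1 + 1 + 0 = 6

6


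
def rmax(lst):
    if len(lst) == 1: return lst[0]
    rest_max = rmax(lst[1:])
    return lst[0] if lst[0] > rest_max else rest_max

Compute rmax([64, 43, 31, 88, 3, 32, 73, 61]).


rmax([64, 43, 31, 88, 3, 32, 73, 61]): compare 64 with rmax([43, 31, 88, 3, 32, 73, 61])
rmax([43, 31, 88, 3, 32, 73, 61]): compare 43 with rmax([31, 88, 3, 32, 73, 61])
rmax([31, 88, 3, 32, 73, 61]): compare 31 with rmax([88, 3, 32, 73, 61])
rmax([88, 3, 32, 73, 61]): compare 88 with rmax([3, 32, 73, 61])
rmax([3, 32, 73, 61]): compare 3 with rmax([32, 73, 61])
rmax([32, 73, 61]): compare 32 with rmax([73, 61])
rmax([73, 61]): compare 73 with rmax([61])
rmax([61]) = 61  (base case)
Compare 73 with 61 -> 73
Compare 32 with 73 -> 73
Compare 3 with 73 -> 73
Compare 88 with 73 -> 88
Compare 31 with 88 -> 88
Compare 43 with 88 -> 88
Compare 64 with 88 -> 88

88


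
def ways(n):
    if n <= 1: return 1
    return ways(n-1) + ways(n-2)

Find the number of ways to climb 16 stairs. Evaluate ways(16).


Building up from base cases:
ways(0) = 1
ways(1) = 1
ways(2) = ways(1) + ways(0) = 1 + 1 = 2
ways(3) = ways(2) + ways(1) = 2 + 1 = 3
ways(4) = ways(3) + ways(2) = 3 + 2 = 5
ways(5) = ways(4) + ways(3) = 5 + 3 = 8
ways(6) = ways(5) + ways(4) = 8 + 5 = 13
ways(7) = ways(6) + ways(5) = 13 + 8 = 21
ways(8) = ways(7) + ways(6) = 21 + 13 = 34
ways(9) = ways(8) + ways(7) = 34 + 21 = 55
ways(10) = ways(9) + ways(8) = 55 + 34 = 89
ways(11) = ways(10) + ways(9) = 89 + 55 = 144
ways(12) = ways(11) + ways(10) = 144 + 89 = 233
ways(13) = ways(12) + ways(11) = 233 + 144 = 377
ways(14) = ways(13) + ways(12) = 377 + 233 = 610
ways(15) = ways(14) + ways(13) = 610 + 377 = 987
ways(16) = ways(15) + ways(14) = 987 + 610 = 1597

1597


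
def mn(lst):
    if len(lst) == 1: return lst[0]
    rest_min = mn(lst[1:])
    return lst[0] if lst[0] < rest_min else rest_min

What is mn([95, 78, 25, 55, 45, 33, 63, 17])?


mn([95, 78, 25, 55, 45, 33, 63, 17]): compare 95 with mn([78, 25, 55, 45, 33, 63, 17])
mn([78, 25, 55, 45, 33, 63, 17]): compare 78 with mn([25, 55, 45, 33, 63, 17])
mn([25, 55, 45, 33, 63, 17]): compare 25 with mn([55, 45, 33, 63, 17])
mn([55, 45, 33, 63, 17]): compare 55 with mn([45, 33, 63, 17])
mn([45, 33, 63, 17]): compare 45 with mn([33, 63, 17])
mn([33, 63, 17]): compare 33 with mn([63, 17])
mn([63, 17]): compare 63 with mn([17])
mn([17]) = 17  (base case)
Compare 63 with 17 -> 17
Compare 33 with 17 -> 17
Compare 45 with 17 -> 17
Compare 55 with 17 -> 17
Compare 25 with 17 -> 17
Compare 78 with 17 -> 17
Compare 95 with 17 -> 17

17


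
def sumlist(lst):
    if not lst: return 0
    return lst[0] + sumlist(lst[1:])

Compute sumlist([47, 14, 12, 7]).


sumlist([47, 14, 12, 7]) = 47 + sumlist([14, 12, 7])
sumlist([14, 12, 7]) = 14 + sumlist([12, 7])
sumlist([12, 7]) = 12 + sumlist([7])
sumlist([7]) = 7 + sumlist([])
sumlist([]) = 0  (base case)
Total: 47 + 14 + 12 + 7 + 0 = 80

80


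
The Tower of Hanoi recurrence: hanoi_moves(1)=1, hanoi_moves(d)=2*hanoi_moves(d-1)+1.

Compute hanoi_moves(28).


hanoi_moves(28) = 2 * hanoi_moves(27) + 1
hanoi_moves(27) = 2 * hanoi_moves(26) + 1
hanoi_moves(26) = 2 * hanoi_moves(25) + 1
hanoi_moves(25) = 2 * hanoi_moves(24) + 1
hanoi_moves(24) = 2 * hanoi_moves(23) + 1
hanoi_moves(23) = 2 * hanoi_moves(22) + 1
hanoi_moves(22) = 2 * hanoi_moves(21) + 1
hanoi_moves(21) = 2 * hanoi_moves(20) + 1
hanoi_moves(20) = 2 * hanoi_moves(19) + 1
hanoi_moves(19) = 2 * hanoi_moves(18) + 1
hanoi_moves(18) = 2 * hanoi_moves(17) + 1
hanoi_moves(17) = 2 * hanoi_moves(16) + 1
hanoi_moves(16) = 2 * hanoi_moves(15) + 1
hanoi_moves(15) = 2 * hanoi_moves(14) + 1
hanoi_moves(14) = 2 * hanoi_moves(13) + 1
hanoi_moves(13) = 2 * hanoi_moves(12) + 1
hanoi_moves(12) = 2 * hanoi_moves(11) + 1
hanoi_moves(11) = 2 * hanoi_moves(10) + 1
hanoi_moves(10) = 2 * hanoi_moves(9) + 1
hanoi_moves(9) = 2 * hanoi_moves(8) + 1
hanoi_moves(8) = 2 * hanoi_moves(7) + 1
hanoi_moves(7) = 2 * hanoi_moves(6) + 1
hanoi_moves(6) = 2 * hanoi_moves(5) + 1
hanoi_moves(5) = 2 * hanoi_moves(4) + 1
hanoi_moves(4) = 2 * hanoi_moves(3) + 1
hanoi_moves(3) = 2 * hanoi_moves(2) + 1
hanoi_moves(2) = 2 * hanoi_moves(1) + 1
hanoi_moves(1) = 1  (base case)
hanoi_moves(2) = 2 * 1 + 1 = 3
hanoi_moves(3) = 2 * 3 + 1 = 7
hanoi_moves(4) = 2 * 7 + 1 = 15
hanoi_moves(5) = 2 * 15 + 1 = 31
hanoi_moves(6) = 2 * 31 + 1 = 63
hanoi_moves(7) = 2 * 63 + 1 = 127
hanoi_moves(8) = 2 * 127 + 1 = 255
hanoi_moves(9) = 2 * 255 + 1 = 511
hanoi_moves(10) = 2 * 511 + 1 = 1023
hanoi_moves(11) = 2 * 1023 + 1 = 2047
hanoi_moves(12) = 2 * 2047 + 1 = 4095
hanoi_moves(13) = 2 * 4095 + 1 = 8191
hanoi_moves(14) = 2 * 8191 + 1 = 16383
hanoi_moves(15) = 2 * 16383 + 1 = 32767
hanoi_moves(16) = 2 * 32767 + 1 = 65535
hanoi_moves(17) = 2 * 65535 + 1 = 131071
hanoi_moves(18) = 2 * 131071 + 1 = 262143
hanoi_moves(19) = 2 * 262143 + 1 = 524287
hanoi_moves(20) = 2 * 524287 + 1 = 1048575
hanoi_moves(21) = 2 * 1048575 + 1 = 2097151
hanoi_moves(22) = 2 * 2097151 + 1 = 4194303
hanoi_moves(23) = 2 * 4194303 + 1 = 8388607
hanoi_moves(24) = 2 * 8388607 + 1 = 16777215
hanoi_moves(25) = 2 * 16777215 + 1 = 33554431
hanoi_moves(26) = 2 * 33554431 + 1 = 67108863
hanoi_moves(27) = 2 * 67108863 + 1 = 134217727
hanoi_moves(28) = 2 * 134217727 + 1 = 268435455

268435455


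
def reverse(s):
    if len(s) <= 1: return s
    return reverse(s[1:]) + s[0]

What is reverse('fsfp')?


reverse('fsfp') = reverse('sfp') + 'f'
reverse('sfp') = reverse('fp') + 's'
reverse('fp') = reverse('p') + 'f'
reverse('p') = 'p'  (base case)
Concatenating: 'p' + 'f' + 's' + 'f' = 'pfsf'

pfsf


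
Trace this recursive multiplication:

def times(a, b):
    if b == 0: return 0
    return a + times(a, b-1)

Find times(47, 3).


times(47, 3) = 47 + times(47, 2)
times(47, 2) = 47 + times(47, 1)
times(47, 1) = 47 + times(47, 0)
times(47, 0) = 0  (base case)
Total: 47 + 47 + 47 + 0 = 141

141


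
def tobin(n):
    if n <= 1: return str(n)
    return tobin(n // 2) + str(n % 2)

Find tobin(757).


tobin(757) = tobin(378) + '1'
tobin(378) = tobin(189) + '0'
tobin(189) = tobin(94) + '1'
tobin(94) = tobin(47) + '0'
tobin(47) = tobin(23) + '1'
tobin(23) = tobin(11) + '1'
tobin(11) = tobin(5) + '1'
tobin(5) = tobin(2) + '1'
tobin(2) = tobin(1) + '0'
tobin(1) = '1'  (base case)
Concatenating: '1' + '0' + '1' + '1' + '1' + '1' + '0' + '1' + '0' + '1' = '1011110101'

1011110101


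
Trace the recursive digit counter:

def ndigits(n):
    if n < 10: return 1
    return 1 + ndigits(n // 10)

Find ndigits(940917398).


ndigits(940917398) = 1 + ndigits(94091739)
ndigits(94091739) = 1 + ndigits(9409173)
ndigits(9409173) = 1 + ndigits(940917)
ndigits(940917) = 1 + ndigits(94091)
ndigits(94091) = 1 + ndigits(9409)
ndigits(9409) = 1 + ndigits(940)
ndigits(940) = 1 + ndigits(94)
ndigits(94) = 1 + ndigits(9)
ndigits(9) = 1  (base case: 9 < 10)
Unwinding: 1 + 1 + 1 + 1 + 1 + 1 + 1 + 1 + 1 = 9

9


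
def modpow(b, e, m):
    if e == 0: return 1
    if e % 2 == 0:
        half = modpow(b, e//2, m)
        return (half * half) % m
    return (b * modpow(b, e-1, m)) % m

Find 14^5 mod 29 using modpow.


modpow(14, 5, 29): e is odd, compute modpow(14, 4, 29)
  modpow(14, 4, 29): e is even, compute modpow(14, 2, 29)
    modpow(14, 2, 29): e is even, compute modpow(14, 1, 29)
      modpow(14, 1, 29): e is odd, compute modpow(14, 0, 29)
        modpow(14, 0, 29) = 1
      (14 * 1) % 29 = 14
    half=14, (14*14) % 29 = 22
  half=22, (22*22) % 29 = 20
(14 * 20) % 29 = 19

19


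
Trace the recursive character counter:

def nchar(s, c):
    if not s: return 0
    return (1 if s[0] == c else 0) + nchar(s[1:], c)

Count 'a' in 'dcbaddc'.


s[0]='d' != 'a' -> 0
s[0]='c' != 'a' -> 0
s[0]='b' != 'a' -> 0
s[0]='a' == 'a' -> 1
s[0]='d' != 'a' -> 0
s[0]='d' != 'a' -> 0
s[0]='c' != 'a' -> 0
Sum: 0 + 0 + 0 + 1 + 0 + 0 + 0 = 1

1


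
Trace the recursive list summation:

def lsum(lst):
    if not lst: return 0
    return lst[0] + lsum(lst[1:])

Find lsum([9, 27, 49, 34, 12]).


lsum([9, 27, 49, 34, 12]) = 9 + lsum([27, 49, 34, 12])
lsum([27, 49, 34, 12]) = 27 + lsum([49, 34, 12])
lsum([49, 34, 12]) = 49 + lsum([34, 12])
lsum([34, 12]) = 34 + lsum([12])
lsum([12]) = 12 + lsum([])
lsum([]) = 0  (base case)
Total: 9 + 27 + 49 + 34 + 12 + 0 = 131

131


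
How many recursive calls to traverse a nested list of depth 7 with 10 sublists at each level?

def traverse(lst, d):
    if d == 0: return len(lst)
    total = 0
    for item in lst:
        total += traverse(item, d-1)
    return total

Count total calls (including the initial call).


At depth 0 (root): 1 call
At depth 1: each of 1 parents calls traverse on 10 children = 10 calls
At depth 2: each of 10 parents calls traverse on 10 children = 100 calls
At depth 3: each of 100 parents calls traverse on 10 children = 1000 calls
At depth 4: each of 1000 parents calls traverse on 10 children = 10000 calls
At depth 5: each of 10000 parents calls traverse on 10 children = 100000 calls
At depth 6: each of 100000 parents calls traverse on 10 children = 1000000 calls
At depth 7: each of 1000000 parents calls traverse on 10 children = 10000000 calls
Total: 1 + 10 + 100 + 1000 + 10000 + 100000 + 1000000 + 10000000 = 11111111

11111111


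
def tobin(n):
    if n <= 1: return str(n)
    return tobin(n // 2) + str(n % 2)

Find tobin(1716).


tobin(1716) = tobin(858) + '0'
tobin(858) = tobin(429) + '0'
tobin(429) = tobin(214) + '1'
tobin(214) = tobin(107) + '0'
tobin(107) = tobin(53) + '1'
tobin(53) = tobin(26) + '1'
tobin(26) = tobin(13) + '0'
tobin(13) = tobin(6) + '1'
tobin(6) = tobin(3) + '0'
tobin(3) = tobin(1) + '1'
tobin(1) = '1'  (base case)
Concatenating: '1' + '1' + '0' + '1' + '0' + '1' + '1' + '0' + '1' + '0' + '0' = '11010110100'

11010110100


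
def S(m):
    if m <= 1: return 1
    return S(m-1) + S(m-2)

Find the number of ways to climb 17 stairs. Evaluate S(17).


Building up from base cases:
S(0) = 1
S(1) = 1
S(2) = S(1) + S(0) = 1 + 1 = 2
S(3) = S(2) + S(1) = 2 + 1 = 3
S(4) = S(3) + S(2) = 3 + 2 = 5
S(5) = S(4) + S(3) = 5 + 3 = 8
S(6) = S(5) + S(4) = 8 + 5 = 13
S(7) = S(6) + S(5) = 13 + 8 = 21
S(8) = S(7) + S(6) = 21 + 13 = 34
S(9) = S(8) + S(7) = 34 + 21 = 55
S(10) = S(9) + S(8) = 55 + 34 = 89
S(11) = S(10) + S(9) = 89 + 55 = 144
S(12) = S(11) + S(10) = 144 + 89 = 233
S(13) = S(12) + S(11) = 233 + 144 = 377
S(14) = S(13) + S(12) = 377 + 233 = 610
S(15) = S(14) + S(13) = 610 + 377 = 987
S(16) = S(15) + S(14) = 987 + 610 = 1597
S(17) = S(16) + S(15) = 1597 + 987 = 2584

2584


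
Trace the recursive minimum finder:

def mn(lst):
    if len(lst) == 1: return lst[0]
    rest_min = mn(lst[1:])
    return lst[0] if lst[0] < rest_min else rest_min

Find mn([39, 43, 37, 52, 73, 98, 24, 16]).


mn([39, 43, 37, 52, 73, 98, 24, 16]): compare 39 with mn([43, 37, 52, 73, 98, 24, 16])
mn([43, 37, 52, 73, 98, 24, 16]): compare 43 with mn([37, 52, 73, 98, 24, 16])
mn([37, 52, 73, 98, 24, 16]): compare 37 with mn([52, 73, 98, 24, 16])
mn([52, 73, 98, 24, 16]): compare 52 with mn([73, 98, 24, 16])
mn([73, 98, 24, 16]): compare 73 with mn([98, 24, 16])
mn([98, 24, 16]): compare 98 with mn([24, 16])
mn([24, 16]): compare 24 with mn([16])
mn([16]) = 16  (base case)
Compare 24 with 16 -> 16
Compare 98 with 16 -> 16
Compare 73 with 16 -> 16
Compare 52 with 16 -> 16
Compare 37 with 16 -> 16
Compare 43 with 16 -> 16
Compare 39 with 16 -> 16

16


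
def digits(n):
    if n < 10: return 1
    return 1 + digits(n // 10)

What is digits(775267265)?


digits(775267265) = 1 + digits(77526726)
digits(77526726) = 1 + digits(7752672)
digits(7752672) = 1 + digits(775267)
digits(775267) = 1 + digits(77526)
digits(77526) = 1 + digits(7752)
digits(7752) = 1 + digits(775)
digits(775) = 1 + digits(77)
digits(77) = 1 + digits(7)
digits(7) = 1  (base case: 7 < 10)
Unwinding: 1 + 1 + 1 + 1 + 1 + 1 + 1 + 1 + 1 = 9

9


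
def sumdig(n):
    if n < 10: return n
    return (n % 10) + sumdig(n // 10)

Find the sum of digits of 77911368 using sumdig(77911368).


sumdig(77911368) = 8 + sumdig(7791136)
sumdig(7791136) = 6 + sumdig(779113)
sumdig(779113) = 3 + sumdig(77911)
sumdig(77911) = 1 + sumdig(7791)
sumdig(7791) = 1 + sumdig(779)
sumdig(779) = 9 + sumdig(77)
sumdig(77) = 7 + sumdig(7)
sumdig(7) = 7  (base case)
Total: 8 + 6 + 3 + 1 + 1 + 9 + 7 + 7 = 42

42


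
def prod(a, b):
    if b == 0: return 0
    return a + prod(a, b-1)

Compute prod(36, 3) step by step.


prod(36, 3) = 36 + prod(36, 2)
prod(36, 2) = 36 + prod(36, 1)
prod(36, 1) = 36 + prod(36, 0)
prod(36, 0) = 0  (base case)
Total: 36 + 36 + 36 + 0 = 108

108


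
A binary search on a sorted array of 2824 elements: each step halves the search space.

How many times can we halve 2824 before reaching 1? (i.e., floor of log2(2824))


2824 / 2 = 1412
1412 / 2 = 706
706 / 2 = 353
353 / 2 = 176
176 / 2 = 88
88 / 2 = 44
44 / 2 = 22
22 / 2 = 11
11 / 2 = 5
5 / 2 = 2
2 / 2 = 1
Reached 1 after 11 halvings

11


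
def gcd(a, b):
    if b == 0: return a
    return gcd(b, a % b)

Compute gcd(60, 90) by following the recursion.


gcd(60, 90) = gcd(90, 60)
gcd(90, 60) = gcd(60, 30)
gcd(60, 30) = gcd(30, 0)
gcd(30, 0) = 30  (base case)

30


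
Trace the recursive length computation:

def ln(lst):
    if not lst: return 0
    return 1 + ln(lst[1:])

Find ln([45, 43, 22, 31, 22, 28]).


ln([45, 43, 22, 31, 22, 28]) = 1 + ln([43, 22, 31, 22, 28])
ln([43, 22, 31, 22, 28]) = 1 + ln([22, 31, 22, 28])
ln([22, 31, 22, 28]) = 1 + ln([31, 22, 28])
ln([31, 22, 28]) = 1 + ln([22, 28])
ln([22, 28]) = 1 + ln([28])
ln([28]) = 1 + ln([])
ln([]) = 0  (base case)
Unwinding: 1 + 1 + 1 + 1 + 1 + 1 + 0 = 6

6


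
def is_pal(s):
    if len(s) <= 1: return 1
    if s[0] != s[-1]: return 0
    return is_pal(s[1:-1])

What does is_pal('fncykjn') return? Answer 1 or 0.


is_pal('fncykjn'): s[0]='f' != s[-1]='n' -> return 0
Result: 0 (not a palindrome)

0


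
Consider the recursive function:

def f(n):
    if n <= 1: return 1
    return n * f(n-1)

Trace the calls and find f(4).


f(4)
= 4 * f(3)
= 4 * 3 * f(2)
= 4 * 3 * 2 * f(1)
= 4 * 3 * 2 * 1
= 24

24


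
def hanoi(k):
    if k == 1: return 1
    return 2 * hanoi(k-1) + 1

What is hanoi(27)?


hanoi(27) = 2 * hanoi(26) + 1
hanoi(26) = 2 * hanoi(25) + 1
hanoi(25) = 2 * hanoi(24) + 1
hanoi(24) = 2 * hanoi(23) + 1
hanoi(23) = 2 * hanoi(22) + 1
hanoi(22) = 2 * hanoi(21) + 1
hanoi(21) = 2 * hanoi(20) + 1
hanoi(20) = 2 * hanoi(19) + 1
hanoi(19) = 2 * hanoi(18) + 1
hanoi(18) = 2 * hanoi(17) + 1
hanoi(17) = 2 * hanoi(16) + 1
hanoi(16) = 2 * hanoi(15) + 1
hanoi(15) = 2 * hanoi(14) + 1
hanoi(14) = 2 * hanoi(13) + 1
hanoi(13) = 2 * hanoi(12) + 1
hanoi(12) = 2 * hanoi(11) + 1
hanoi(11) = 2 * hanoi(10) + 1
hanoi(10) = 2 * hanoi(9) + 1
hanoi(9) = 2 * hanoi(8) + 1
hanoi(8) = 2 * hanoi(7) + 1
hanoi(7) = 2 * hanoi(6) + 1
hanoi(6) = 2 * hanoi(5) + 1
hanoi(5) = 2 * hanoi(4) + 1
hanoi(4) = 2 * hanoi(3) + 1
hanoi(3) = 2 * hanoi(2) + 1
hanoi(2) = 2 * hanoi(1) + 1
hanoi(1) = 1  (base case)
hanoi(2) = 2 * 1 + 1 = 3
hanoi(3) = 2 * 3 + 1 = 7
hanoi(4) = 2 * 7 + 1 = 15
hanoi(5) = 2 * 15 + 1 = 31
hanoi(6) = 2 * 31 + 1 = 63
hanoi(7) = 2 * 63 + 1 = 127
hanoi(8) = 2 * 127 + 1 = 255
hanoi(9) = 2 * 255 + 1 = 511
hanoi(10) = 2 * 511 + 1 = 1023
hanoi(11) = 2 * 1023 + 1 = 2047
hanoi(12) = 2 * 2047 + 1 = 4095
hanoi(13) = 2 * 4095 + 1 = 8191
hanoi(14) = 2 * 8191 + 1 = 16383
hanoi(15) = 2 * 16383 + 1 = 32767
hanoi(16) = 2 * 32767 + 1 = 65535
hanoi(17) = 2 * 65535 + 1 = 131071
hanoi(18) = 2 * 131071 + 1 = 262143
hanoi(19) = 2 * 262143 + 1 = 524287
hanoi(20) = 2 * 524287 + 1 = 1048575
hanoi(21) = 2 * 1048575 + 1 = 2097151
hanoi(22) = 2 * 2097151 + 1 = 4194303
hanoi(23) = 2 * 4194303 + 1 = 8388607
hanoi(24) = 2 * 8388607 + 1 = 16777215
hanoi(25) = 2 * 16777215 + 1 = 33554431
hanoi(26) = 2 * 33554431 + 1 = 67108863
hanoi(27) = 2 * 67108863 + 1 = 134217727

134217727


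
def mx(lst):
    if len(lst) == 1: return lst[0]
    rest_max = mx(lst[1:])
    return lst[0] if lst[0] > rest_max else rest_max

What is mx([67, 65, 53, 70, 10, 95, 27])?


mx([67, 65, 53, 70, 10, 95, 27]): compare 67 with mx([65, 53, 70, 10, 95, 27])
mx([65, 53, 70, 10, 95, 27]): compare 65 with mx([53, 70, 10, 95, 27])
mx([53, 70, 10, 95, 27]): compare 53 with mx([70, 10, 95, 27])
mx([70, 10, 95, 27]): compare 70 with mx([10, 95, 27])
mx([10, 95, 27]): compare 10 with mx([95, 27])
mx([95, 27]): compare 95 with mx([27])
mx([27]) = 27  (base case)
Compare 95 with 27 -> 95
Compare 10 with 95 -> 95
Compare 70 with 95 -> 95
Compare 53 with 95 -> 95
Compare 65 with 95 -> 95
Compare 67 with 95 -> 95

95


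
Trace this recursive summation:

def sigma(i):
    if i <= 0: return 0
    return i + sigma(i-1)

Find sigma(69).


sigma(69)
= 69 + 68 + 67 + 66 + 65 + 64 + 63 + 62 + 61 + 60 + 59 + 58 + 57 + 56 + 55 + 54 + 53 + 52 + 51 + 50 + 49 + 48 + 47 + 46 + 45 + 44 + 43 + 42 + 41 + 40 + 39 + 38 + 37 + 36 + 35 + 34 + 33 + 32 + 31 + 30 + 29 + 28 + 27 + 26 + 25 + 24 + 23 + 22 + 21 + 20 + 19 + 18 + 17 + 16 + 15 + 14 + 13 + 12 + 11 + 10 + 9 + 8 + 7 + 6 + 5 + 4 + 3 + 2 + 1 + sigma(0)
= 69 + 68 + 67 + 66 + 65 + 64 + 63 + 62 + 61 + 60 + 59 + 58 + 57 + 56 + 55 + 54 + 53 + 52 + 51 + 50 + 49 + 48 + 47 + 46 + 45 + 44 + 43 + 42 + 41 + 40 + 39 + 38 + 37 + 36 + 35 + 34 + 33 + 32 + 31 + 30 + 29 + 28 + 27 + 26 + 25 + 24 + 23 + 22 + 21 + 20 + 19 + 18 + 17 + 16 + 15 + 14 + 13 + 12 + 11 + 10 + 9 + 8 + 7 + 6 + 5 + 4 + 3 + 2 + 1 + 0
= 2415

2415


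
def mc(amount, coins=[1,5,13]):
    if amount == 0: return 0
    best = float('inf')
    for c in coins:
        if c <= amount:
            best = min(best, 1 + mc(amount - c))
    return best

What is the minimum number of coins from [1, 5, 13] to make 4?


Building up with DP:
mc(0) = 0
mc(1) = min(1+mc(0)=1+0=1) = 1
mc(2) = min(1+mc(1)=1+1=2) = 2
mc(3) = min(1+mc(2)=1+2=3) = 3
mc(4) = min(1+mc(3)=1+3=4) = 4

4


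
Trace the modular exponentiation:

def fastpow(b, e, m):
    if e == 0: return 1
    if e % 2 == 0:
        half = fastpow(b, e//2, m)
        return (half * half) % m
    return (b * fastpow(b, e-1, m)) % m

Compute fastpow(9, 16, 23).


fastpow(9, 16, 23): e is even, compute fastpow(9, 8, 23)
  fastpow(9, 8, 23): e is even, compute fastpow(9, 4, 23)
    fastpow(9, 4, 23): e is even, compute fastpow(9, 2, 23)
      fastpow(9, 2, 23): e is even, compute fastpow(9, 1, 23)
        fastpow(9, 1, 23): e is odd, compute fastpow(9, 0, 23)
          fastpow(9, 0, 23) = 1
        (9 * 1) % 23 = 9
      half=9, (9*9) % 23 = 12
    half=12, (12*12) % 23 = 6
  half=6, (6*6) % 23 = 13
half=13, (13*13) % 23 = 8

8


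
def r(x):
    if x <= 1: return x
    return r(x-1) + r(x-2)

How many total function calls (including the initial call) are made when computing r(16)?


Let C(n) = total calls for r(n)
C(0) = 1, C(1) = 1
C(2) = 1 + C(1) + C(0) = 1 + 1 + 1 = 3
C(3) = 1 + C(2) + C(1) = 1 + 3 + 1 = 5
C(4) = 1 + C(3) + C(2) = 1 + 5 + 3 = 9
C(5) = 1 + C(4) + C(3) = 1 + 9 + 5 = 15
C(6) = 1 + C(5) + C(4) = 1 + 15 + 9 = 25
C(7) = 1 + C(6) + C(5) = 1 + 25 + 15 = 41
C(8) = 1 + C(7) + C(6) = 1 + 41 + 25 = 67
C(9) = 1 + C(8) + C(7) = 1 + 67 + 41 = 109
C(10) = 1 + C(9) + C(8) = 1 + 109 + 67 = 177
C(11) = 1 + C(10) + C(9) = 1 + 177 + 109 = 287
C(12) = 1 + C(11) + C(10) = 1 + 287 + 177 = 465
C(13) = 1 + C(12) + C(11) = 1 + 465 + 287 = 753
C(14) = 1 + C(13) + C(12) = 1 + 753 + 465 = 1219
C(15) = 1 + C(14) + C(13) = 1 + 1219 + 753 = 1973
C(16) = 1 + C(15) + C(14) = 1 + 1973 + 1219 = 3193

3193


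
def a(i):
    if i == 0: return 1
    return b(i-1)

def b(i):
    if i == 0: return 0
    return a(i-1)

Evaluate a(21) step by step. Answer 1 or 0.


a(21) = b(20)
b(20) = a(19)
a(19) = b(18)
b(18) = a(17)
a(17) = b(16)
b(16) = a(15)
a(15) = b(14)
b(14) = a(13)
a(13) = b(12)
b(12) = a(11)
a(11) = b(10)
b(10) = a(9)
a(9) = b(8)
b(8) = a(7)
a(7) = b(6)
b(6) = a(5)
a(5) = b(4)
b(4) = a(3)
a(3) = b(2)
b(2) = a(1)
a(1) = b(0)
b(0) = 0  (base case)
Result: 0

0


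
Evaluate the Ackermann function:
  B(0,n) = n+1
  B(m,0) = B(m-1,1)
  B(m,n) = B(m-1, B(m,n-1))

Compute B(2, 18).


B(2, 18) = B(1, B(2, 17))
  B(2, 17) = B(1, B(2, 16))
    B(2, 16) = B(1, B(2, 15))
      B(2, 15) = B(1, B(2, 14))
        B(2, 14) = B(1, B(2, 13))
          B(2, 13) = B(1, B(2, 12))
          B(2, 12) = B(1, B(2, 11))
          B(2, 11) = B(1, B(2, 10))
          B(2, 10) = B(1, B(2, 9))
          B(2, 9) = B(1, B(2, 8))
          B(2, 8) = B(1, B(2, 7))
          B(2, 7) = B(1, B(2, 6))
          B(2, 6) = B(1, B(2, 5))
          B(2, 5) = B(1, B(2, 4))
          B(2, 4) = B(1, B(2, 3))
          B(2, 3) = B(1, B(2, 2))
          B(2, 2) = B(1, B(2, 1))
          B(2, 1) = B(1, B(2, 0))
          B(2, 0) = B(1, 1)
          B(1, 1) = B(0, B(1, 0))
          B(1, 0) = B(0, 1)
          B(0, 1) = 2
            = B(0, 2)
          B(0, 2) = 3
            = B(1, 3)
... (trace truncated)
Result: B(2, 18) = 39

39


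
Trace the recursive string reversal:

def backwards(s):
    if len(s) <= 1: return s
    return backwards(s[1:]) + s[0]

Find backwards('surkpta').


backwards('surkpta') = backwards('urkpta') + 's'
backwards('urkpta') = backwards('rkpta') + 'u'
backwards('rkpta') = backwards('kpta') + 'r'
backwards('kpta') = backwards('pta') + 'k'
backwards('pta') = backwards('ta') + 'p'
backwards('ta') = backwards('a') + 't'
backwards('a') = 'a'  (base case)
Concatenating: 'a' + 't' + 'p' + 'k' + 'r' + 'u' + 's' = 'atpkrus'

atpkrus


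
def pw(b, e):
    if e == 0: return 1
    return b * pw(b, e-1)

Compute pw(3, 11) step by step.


pw(3, 11)
= 3 * pw(3, 10)
= 3 * 3 * pw(3, 9)
= 3 * 3 * 3 * pw(3, 8)
= 3 * 3 * 3 * 3 * pw(3, 7)
= 3 * 3 * 3 * 3 * 3 * pw(3, 6)
= 3 * 3 * 3 * 3 * 3 * 3 * pw(3, 5)
= 3 * 3 * 3 * 3 * 3 * 3 * 3 * pw(3, 4)
= 3 * 3 * 3 * 3 * 3 * 3 * 3 * 3 * pw(3, 3)
= 3 * 3 * 3 * 3 * 3 * 3 * 3 * 3 * 3 * pw(3, 2)
= 3 * 3 * 3 * 3 * 3 * 3 * 3 * 3 * 3 * 3 * pw(3, 1)
= 3 * 3 * 3 * 3 * 3 * 3 * 3 * 3 * 3 * 3 * 3 * pw(3, 0)
= 3 * 3 * 3 * 3 * 3 * 3 * 3 * 3 * 3 * 3 * 3 * 1
= 177147

177147


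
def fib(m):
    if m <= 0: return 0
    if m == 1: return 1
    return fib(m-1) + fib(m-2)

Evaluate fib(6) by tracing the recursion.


Computing fib(6) bottom-up:
fib(0) = 0
fib(1) = 1
fib(2) = fib(1) + fib(0) = 1 + 0 = 1
fib(3) = fib(2) + fib(1) = 1 + 1 = 2
fib(4) = fib(3) + fib(2) = 2 + 1 = 3
fib(5) = fib(4) + fib(3) = 3 + 2 = 5
fib(6) = fib(5) + fib(4) = 5 + 3 = 8

8


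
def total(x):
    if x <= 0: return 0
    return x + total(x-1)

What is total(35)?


total(35)
= 35 + 34 + 33 + 32 + 31 + 30 + 29 + 28 + 27 + 26 + 25 + 24 + 23 + 22 + 21 + 20 + 19 + 18 + 17 + 16 + 15 + 14 + 13 + 12 + 11 + 10 + 9 + 8 + 7 + 6 + 5 + 4 + 3 + 2 + 1 + total(0)
= 35 + 34 + 33 + 32 + 31 + 30 + 29 + 28 + 27 + 26 + 25 + 24 + 23 + 22 + 21 + 20 + 19 + 18 + 17 + 16 + 15 + 14 + 13 + 12 + 11 + 10 + 9 + 8 + 7 + 6 + 5 + 4 + 3 + 2 + 1 + 0
= 630

630


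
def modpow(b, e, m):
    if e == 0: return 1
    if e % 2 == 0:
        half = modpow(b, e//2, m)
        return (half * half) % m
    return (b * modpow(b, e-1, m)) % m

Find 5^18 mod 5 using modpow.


modpow(5, 18, 5): e is even, compute modpow(5, 9, 5)
  modpow(5, 9, 5): e is odd, compute modpow(5, 8, 5)
    modpow(5, 8, 5): e is even, compute modpow(5, 4, 5)
      modpow(5, 4, 5): e is even, compute modpow(5, 2, 5)
        modpow(5, 2, 5): e is even, compute modpow(5, 1, 5)
          modpow(5, 1, 5): e is odd, compute modpow(5, 0, 5)
          modpow(5, 0, 5) = 1
          (5 * 1) % 5 = 0
        half=0, (0*0) % 5 = 0
      half=0, (0*0) % 5 = 0
    half=0, (0*0) % 5 = 0
  (5 * 0) % 5 = 0
half=0, (0*0) % 5 = 0

0


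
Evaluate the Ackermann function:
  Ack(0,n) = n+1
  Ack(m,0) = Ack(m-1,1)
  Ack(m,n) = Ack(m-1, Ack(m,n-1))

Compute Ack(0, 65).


Ack(0, 65) = 66
Result: Ack(0, 65) = 66

66


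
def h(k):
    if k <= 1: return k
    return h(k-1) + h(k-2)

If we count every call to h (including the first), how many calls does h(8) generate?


Let C(n) = total calls for h(n)
C(0) = 1, C(1) = 1
C(2) = 1 + C(1) + C(0) = 1 + 1 + 1 = 3
C(3) = 1 + C(2) + C(1) = 1 + 3 + 1 = 5
C(4) = 1 + C(3) + C(2) = 1 + 5 + 3 = 9
C(5) = 1 + C(4) + C(3) = 1 + 9 + 5 = 15
C(6) = 1 + C(5) + C(4) = 1 + 15 + 9 = 25
C(7) = 1 + C(6) + C(5) = 1 + 25 + 15 = 41
C(8) = 1 + C(7) + C(6) = 1 + 41 + 25 = 67

67


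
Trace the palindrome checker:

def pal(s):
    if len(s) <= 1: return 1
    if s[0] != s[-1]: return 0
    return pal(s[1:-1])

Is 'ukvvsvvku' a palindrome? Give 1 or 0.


pal('ukvvsvvku'): s[0]='u' == s[-1]='u' -> check pal('kvvsvvk')
pal('kvvsvvk'): s[0]='k' == s[-1]='k' -> check pal('vvsvv')
pal('vvsvv'): s[0]='v' == s[-1]='v' -> check pal('vsv')
pal('vsv'): s[0]='v' == s[-1]='v' -> check pal('s')
pal('s'): len <= 1 -> return 1  (base case)
Result: 1 (palindrome)

1


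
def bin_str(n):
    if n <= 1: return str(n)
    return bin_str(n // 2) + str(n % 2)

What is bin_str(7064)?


bin_str(7064) = bin_str(3532) + '0'
bin_str(3532) = bin_str(1766) + '0'
bin_str(1766) = bin_str(883) + '0'
bin_str(883) = bin_str(441) + '1'
bin_str(441) = bin_str(220) + '1'
bin_str(220) = bin_str(110) + '0'
bin_str(110) = bin_str(55) + '0'
bin_str(55) = bin_str(27) + '1'
bin_str(27) = bin_str(13) + '1'
bin_str(13) = bin_str(6) + '1'
bin_str(6) = bin_str(3) + '0'
bin_str(3) = bin_str(1) + '1'
bin_str(1) = '1'  (base case)
Concatenating: '1' + '1' + '0' + '1' + '1' + '1' + '0' + '0' + '1' + '1' + '0' + '0' + '0' = '1101110011000'

1101110011000


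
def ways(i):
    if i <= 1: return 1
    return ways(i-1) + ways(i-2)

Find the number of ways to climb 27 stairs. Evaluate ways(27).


Building up from base cases:
ways(0) = 1
ways(1) = 1
ways(2) = ways(1) + ways(0) = 1 + 1 = 2
ways(3) = ways(2) + ways(1) = 2 + 1 = 3
ways(4) = ways(3) + ways(2) = 3 + 2 = 5
ways(5) = ways(4) + ways(3) = 5 + 3 = 8
ways(6) = ways(5) + ways(4) = 8 + 5 = 13
ways(7) = ways(6) + ways(5) = 13 + 8 = 21
ways(8) = ways(7) + ways(6) = 21 + 13 = 34
ways(9) = ways(8) + ways(7) = 34 + 21 = 55
ways(10) = ways(9) + ways(8) = 55 + 34 = 89
ways(11) = ways(10) + ways(9) = 89 + 55 = 144
ways(12) = ways(11) + ways(10) = 144 + 89 = 233
ways(13) = ways(12) + ways(11) = 233 + 144 = 377
ways(14) = ways(13) + ways(12) = 377 + 233 = 610
ways(15) = ways(14) + ways(13) = 610 + 377 = 987
ways(16) = ways(15) + ways(14) = 987 + 610 = 1597
ways(17) = ways(16) + ways(15) = 1597 + 987 = 2584
ways(18) = ways(17) + ways(16) = 2584 + 1597 = 4181
ways(19) = ways(18) + ways(17) = 4181 + 2584 = 6765
ways(20) = ways(19) + ways(18) = 6765 + 4181 = 10946
ways(21) = ways(20) + ways(19) = 10946 + 6765 = 17711
ways(22) = ways(21) + ways(20) = 17711 + 10946 = 28657
ways(23) = ways(22) + ways(21) = 28657 + 17711 = 46368
ways(24) = ways(23) + ways(22) = 46368 + 28657 = 75025
ways(25) = ways(24) + ways(23) = 75025 + 46368 = 121393
ways(26) = ways(25) + ways(24) = 121393 + 75025 = 196418
ways(27) = ways(26) + ways(25) = 196418 + 121393 = 317811

317811


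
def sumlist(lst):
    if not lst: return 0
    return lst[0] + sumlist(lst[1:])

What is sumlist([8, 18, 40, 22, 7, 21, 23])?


sumlist([8, 18, 40, 22, 7, 21, 23]) = 8 + sumlist([18, 40, 22, 7, 21, 23])
sumlist([18, 40, 22, 7, 21, 23]) = 18 + sumlist([40, 22, 7, 21, 23])
sumlist([40, 22, 7, 21, 23]) = 40 + sumlist([22, 7, 21, 23])
sumlist([22, 7, 21, 23]) = 22 + sumlist([7, 21, 23])
sumlist([7, 21, 23]) = 7 + sumlist([21, 23])
sumlist([21, 23]) = 21 + sumlist([23])
sumlist([23]) = 23 + sumlist([])
sumlist([]) = 0  (base case)
Total: 8 + 18 + 40 + 22 + 7 + 21 + 23 + 0 = 139

139


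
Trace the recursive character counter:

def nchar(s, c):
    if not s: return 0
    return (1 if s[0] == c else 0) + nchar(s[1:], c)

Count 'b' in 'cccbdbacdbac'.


s[0]='c' != 'b' -> 0
s[0]='c' != 'b' -> 0
s[0]='c' != 'b' -> 0
s[0]='b' == 'b' -> 1
s[0]='d' != 'b' -> 0
s[0]='b' == 'b' -> 1
s[0]='a' != 'b' -> 0
s[0]='c' != 'b' -> 0
s[0]='d' != 'b' -> 0
s[0]='b' == 'b' -> 1
s[0]='a' != 'b' -> 0
s[0]='c' != 'b' -> 0
Sum: 0 + 0 + 0 + 1 + 0 + 1 + 0 + 0 + 0 + 1 + 0 + 0 = 3

3


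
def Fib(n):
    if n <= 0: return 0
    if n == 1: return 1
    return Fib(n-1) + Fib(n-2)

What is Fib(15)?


Computing Fib(15) bottom-up:
Fib(0) = 0
Fib(1) = 1
Fib(2) = Fib(1) + Fib(0) = 1 + 0 = 1
Fib(3) = Fib(2) + Fib(1) = 1 + 1 = 2
Fib(4) = Fib(3) + Fib(2) = 2 + 1 = 3
Fib(5) = Fib(4) + Fib(3) = 3 + 2 = 5
Fib(6) = Fib(5) + Fib(4) = 5 + 3 = 8
Fib(7) = Fib(6) + Fib(5) = 8 + 5 = 13
Fib(8) = Fib(7) + Fib(6) = 13 + 8 = 21
Fib(9) = Fib(8) + Fib(7) = 21 + 13 = 34
Fib(10) = Fib(9) + Fib(8) = 34 + 21 = 55
Fib(11) = Fib(10) + Fib(9) = 55 + 34 = 89
Fib(12) = Fib(11) + Fib(10) = 89 + 55 = 144
Fib(13) = Fib(12) + Fib(11) = 144 + 89 = 233
Fib(14) = Fib(13) + Fib(12) = 233 + 144 = 377
Fib(15) = Fib(14) + Fib(13) = 377 + 233 = 610

610


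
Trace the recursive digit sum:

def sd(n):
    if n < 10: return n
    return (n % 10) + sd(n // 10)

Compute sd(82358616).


sd(82358616) = 6 + sd(8235861)
sd(8235861) = 1 + sd(823586)
sd(823586) = 6 + sd(82358)
sd(82358) = 8 + sd(8235)
sd(8235) = 5 + sd(823)
sd(823) = 3 + sd(82)
sd(82) = 2 + sd(8)
sd(8) = 8  (base case)
Total: 6 + 1 + 6 + 8 + 5 + 3 + 2 + 8 = 39

39


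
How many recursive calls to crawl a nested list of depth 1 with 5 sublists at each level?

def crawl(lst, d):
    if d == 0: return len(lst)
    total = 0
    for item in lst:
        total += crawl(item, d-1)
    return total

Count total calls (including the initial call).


At depth 0 (root): 1 call
At depth 1: each of 1 parents calls crawl on 5 children = 5 calls
Total: 1 + 5 = 6

6


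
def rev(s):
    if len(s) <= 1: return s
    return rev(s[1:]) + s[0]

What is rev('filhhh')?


rev('filhhh') = rev('ilhhh') + 'f'
rev('ilhhh') = rev('lhhh') + 'i'
rev('lhhh') = rev('hhh') + 'l'
rev('hhh') = rev('hh') + 'h'
rev('hh') = rev('h') + 'h'
rev('h') = 'h'  (base case)
Concatenating: 'h' + 'h' + 'h' + 'l' + 'i' + 'f' = 'hhhlif'

hhhlif


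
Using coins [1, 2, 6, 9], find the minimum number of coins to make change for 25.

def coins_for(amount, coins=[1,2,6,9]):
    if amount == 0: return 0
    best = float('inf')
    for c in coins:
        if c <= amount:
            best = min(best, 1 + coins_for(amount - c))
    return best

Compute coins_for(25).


Building up with DP:
coins_for(0) = 0
coins_for(1) = min(1+coins_for(0)=1+0=1) = 1
coins_for(2) = min(1+coins_for(1)=1+1=2, 1+coins_for(0)=1+0=1) = 1
coins_for(3) = min(1+coins_for(2)=1+1=2, 1+coins_for(1)=1+1=2) = 2
coins_for(4) = min(1+coins_for(3)=1+2=3, 1+coins_for(2)=1+1=2) = 2
coins_for(5) = min(1+coins_for(4)=1+2=3, 1+coins_for(3)=1+2=3) = 3
coins_for(6) = min(1+coins_for(5)=1+3=4, 1+coins_for(4)=1+2=3, 1+coins_for(0)=1+0=1) = 1
coins_for(7) = min(1+coins_for(6)=1+1=2, 1+coins_for(5)=1+3=4, 1+coins_for(1)=1+1=2) = 2
coins_for(8) = min(1+coins_for(7)=1+2=3, 1+coins_for(6)=1+1=2, 1+coins_for(2)=1+1=2) = 2
coins_for(9) = min(1+coins_for(8)=1+2=3, 1+coins_for(7)=1+2=3, 1+coins_for(3)=1+2=3, 1+coins_for(0)=1+0=1) = 1
coins_for(10) = min(1+coins_for(9)=1+1=2, 1+coins_for(8)=1+2=3, 1+coins_for(4)=1+2=3, 1+coins_for(1)=1+1=2) = 2
coins_for(11) = min(1+coins_for(10)=1+2=3, 1+coins_for(9)=1+1=2, 1+coins_for(5)=1+3=4, 1+coins_for(2)=1+1=2) = 2
coins_for(12) = min(1+coins_for(11)=1+2=3, 1+coins_for(10)=1+2=3, 1+coins_for(6)=1+1=2, 1+coins_for(3)=1+2=3) = 2
coins_for(13) = min(1+coins_for(12)=1+2=3, 1+coins_for(11)=1+2=3, 1+coins_for(7)=1+2=3, 1+coins_for(4)=1+2=3) = 3
coins_for(14) = min(1+coins_for(13)=1+3=4, 1+coins_for(12)=1+2=3, 1+coins_for(8)=1+2=3, 1+coins_for(5)=1+3=4) = 3
coins_for(15) = min(1+coins_for(14)=1+3=4, 1+coins_for(13)=1+3=4, 1+coins_for(9)=1+1=2, 1+coins_for(6)=1+1=2) = 2
coins_for(16) = min(1+coins_for(15)=1+2=3, 1+coins_for(14)=1+3=4, 1+coins_for(10)=1+2=3, 1+coins_for(7)=1+2=3) = 3
coins_for(17) = min(1+coins_for(16)=1+3=4, 1+coins_for(15)=1+2=3, 1+coins_for(11)=1+2=3, 1+coins_for(8)=1+2=3) = 3
coins_for(18) = min(1+coins_for(17)=1+3=4, 1+coins_for(16)=1+3=4, 1+coins_for(12)=1+2=3, 1+coins_for(9)=1+1=2) = 2
coins_for(19) = min(1+coins_for(18)=1+2=3, 1+coins_for(17)=1+3=4, 1+coins_for(13)=1+3=4, 1+coins_for(10)=1+2=3) = 3
coins_for(20) = min(1+coins_for(19)=1+3=4, 1+coins_for(18)=1+2=3, 1+coins_for(14)=1+3=4, 1+coins_for(11)=1+2=3) = 3
coins_for(21) = min(1+coins_for(20)=1+3=4, 1+coins_for(19)=1+3=4, 1+coins_for(15)=1+2=3, 1+coins_for(12)=1+2=3) = 3
coins_for(22) = min(1+coins_for(21)=1+3=4, 1+coins_for(20)=1+3=4, 1+coins_for(16)=1+3=4, 1+coins_for(13)=1+3=4) = 4
coins_for(23) = min(1+coins_for(22)=1+4=5, 1+coins_for(21)=1+3=4, 1+coins_for(17)=1+3=4, 1+coins_for(14)=1+3=4) = 4
coins_for(24) = min(1+coins_for(23)=1+4=5, 1+coins_for(22)=1+4=5, 1+coins_for(18)=1+2=3, 1+coins_for(15)=1+2=3) = 3
coins_for(25) = min(1+coins_for(24)=1+3=4, 1+coins_for(23)=1+4=5, 1+coins_for(19)=1+3=4, 1+coins_for(16)=1+3=4) = 4

4
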